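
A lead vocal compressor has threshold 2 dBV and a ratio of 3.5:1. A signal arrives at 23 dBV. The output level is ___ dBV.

8 dBV

23 dBV sits 21 dB over threshold.
The 21 dB excess becomes 6 dB after 3.5:1 reduction.
So the level is 2 + 6 = 8 dBV.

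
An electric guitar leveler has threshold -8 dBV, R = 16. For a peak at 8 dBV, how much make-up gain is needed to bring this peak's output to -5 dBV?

2 dB

Without make-up, output = threshold + overshoot/16 = -8 + 1 = -7 dBV.
Gap to target: 2 dB.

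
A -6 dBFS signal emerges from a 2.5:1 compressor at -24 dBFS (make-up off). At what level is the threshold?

-36 dBFS

Input is 30 dB above T (since output overshoot × R = input overshoot: (-24 − T)·2.5 = -6 − T gives T = -36 dBFS).
Check: -36 + (-6 − (-36))/2.5 = -36 + 12 = -24 dBFS. ✓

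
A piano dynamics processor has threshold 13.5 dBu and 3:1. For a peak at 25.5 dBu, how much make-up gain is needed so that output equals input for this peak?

8 dB

Without make-up, output = threshold + overshoot/3 = 13.5 + 4 = 17.5 dBu.
Gap to target: 8 dB.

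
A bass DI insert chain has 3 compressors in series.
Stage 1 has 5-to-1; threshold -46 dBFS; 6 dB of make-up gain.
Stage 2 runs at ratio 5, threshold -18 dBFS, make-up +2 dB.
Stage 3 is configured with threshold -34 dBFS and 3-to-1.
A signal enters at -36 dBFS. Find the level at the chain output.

Stage 1: -36 dBFS is 10 dB over -46 dBFS; at 5:1 that becomes 2 dB over, giving -44 dBFS; +6 dB make-up → -38 dBFS.
Stage 2: -38 dBFS is at or below the -18 dBFS threshold — no compression; make-up brings it to -36 dBFS.
Stage 3: -36 dBFS is at or below the -34 dBFS threshold — no compression; output -36 dBFS.

-36 dBFS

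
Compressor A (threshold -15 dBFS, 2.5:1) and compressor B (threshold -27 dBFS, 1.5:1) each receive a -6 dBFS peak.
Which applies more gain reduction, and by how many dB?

A: overshoot 9 dB → output overshoot 3.6 dB → GR 5.4 dB.
B: overshoot 21 dB → output overshoot 14 dB → GR 7 dB.
B reduces 1.6 dB more.

B, by 1.6 dB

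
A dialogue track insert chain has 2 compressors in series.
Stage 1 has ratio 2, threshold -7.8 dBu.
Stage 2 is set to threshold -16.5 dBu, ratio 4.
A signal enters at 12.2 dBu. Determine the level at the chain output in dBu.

-11.825 dBu

Stage 1: 12.2 dBu is 20 dB over -7.8 dBu; at 2:1 that becomes 10 dB over, giving 2.2 dBu.
Stage 2: overshoot 18.7 dB → 18.7/4 = 4.675 dB → -11.825 dBu.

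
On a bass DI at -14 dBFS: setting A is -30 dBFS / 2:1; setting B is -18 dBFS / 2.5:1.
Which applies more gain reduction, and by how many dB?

A: overshoot 16 dB → output overshoot 8 dB → GR 8 dB.
B: overshoot 4 dB → output overshoot 1.6 dB → GR 2.4 dB.
Difference: 5.6 dB in favour of A.

A, by 5.6 dB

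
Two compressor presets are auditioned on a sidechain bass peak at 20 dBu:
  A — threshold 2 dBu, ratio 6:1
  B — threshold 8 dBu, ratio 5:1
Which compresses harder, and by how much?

A, by 5.4 dB

A: GR = 18 − 18/6 = 15 dB.
B: GR = 12 − 12/5 = 9.6 dB.
Difference: 5.4 dB in favour of A.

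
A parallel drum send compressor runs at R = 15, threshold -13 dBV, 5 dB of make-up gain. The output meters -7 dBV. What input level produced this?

Stripping the +5 dB make-up gives -12 dBV at the gain stage.
Post-compression overshoot = -12 − (-13) = 1 dB.
Before 15:1 compression the overshoot was 1 × 15 = 15 dB, so input = -13 + 15 = 2 dBV.

2 dBV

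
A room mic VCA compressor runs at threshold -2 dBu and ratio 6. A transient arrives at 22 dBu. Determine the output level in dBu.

22 dBu sits 24 dB over threshold.
At 6:1 the overshoot is divided by 6, leaving 4 dB above threshold.
Output = -2 + 4 = 2 dBu.

2 dBu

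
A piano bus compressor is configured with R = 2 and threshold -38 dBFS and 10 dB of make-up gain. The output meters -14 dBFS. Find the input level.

Remove make-up: -14 − 10 = -24 dBFS.
The compressed level sits -24 − (-38) = 14 dB over threshold.
Before 2:1 compression the overshoot was 14 × 2 = 28 dB, so input = -38 + 28 = -10 dBFS.

-10 dBFS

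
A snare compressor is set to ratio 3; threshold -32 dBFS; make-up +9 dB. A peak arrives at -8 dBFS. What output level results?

-15 dBFS

Overshoot: -8 − (-32) = 24 dB.
The 24 dB excess becomes 8 dB after 3:1 reduction.
Output = -32 + 8 = -24 dBFS; make-up adds 9 dB, giving -15 dBFS.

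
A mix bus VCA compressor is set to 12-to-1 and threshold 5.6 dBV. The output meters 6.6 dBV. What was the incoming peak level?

The compressed level sits 6.6 − 5.6 = 1 dB over threshold.
Before 12:1 compression the overshoot was 1 × 12 = 12 dB, so input = 5.6 + 12 = 17.6 dBV.

17.6 dBV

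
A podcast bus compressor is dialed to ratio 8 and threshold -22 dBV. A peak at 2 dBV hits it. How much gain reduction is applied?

Overshoot = 2 − (-22) = 24 dB.
A 8:1 ratio leaves 3 dB of that excess.
So the signal is attenuated by 24 − 3 = 21 dB.

21 dB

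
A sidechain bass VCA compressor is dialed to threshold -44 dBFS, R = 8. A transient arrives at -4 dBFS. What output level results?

-39 dBFS

The input is 40 dB above the -44 dBFS threshold.
8:1 compression reduces that to 40/8 = 5 dB over.
That puts the output at -39 dBFS.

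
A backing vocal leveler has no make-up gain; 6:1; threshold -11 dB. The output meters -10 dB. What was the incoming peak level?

-5 dB

The compressed level sits -10 − (-11) = 1 dB over threshold.
Before 6:1 compression the overshoot was 1 × 6 = 6 dB, so input = -11 + 6 = -5 dB.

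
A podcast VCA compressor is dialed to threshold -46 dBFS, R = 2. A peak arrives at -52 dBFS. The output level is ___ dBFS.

-52 dBFS is 6 dB below the -46 dBFS threshold, so no gain reduction is applied.
Output = input = -52 dBFS.

-52 dBFS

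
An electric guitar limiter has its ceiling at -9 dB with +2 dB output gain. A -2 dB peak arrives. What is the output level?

-7 dB

A brickwall limiter is an ∞:1 compressor: any input above the ceiling is clamped to -9 dB.
Output gain then adds 2 dB: -9 + 2 = -7 dB.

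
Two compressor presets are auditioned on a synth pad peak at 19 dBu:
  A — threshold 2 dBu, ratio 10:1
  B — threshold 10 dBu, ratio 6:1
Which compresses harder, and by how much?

A: 17 dB over, compressed to 1.7 dB over, so 15.3 dB of GR.
B: 9 dB over, compressed to 1.5 dB over, so 7.5 dB of GR.
Difference: 7.8 dB in favour of A.

A, by 7.8 dB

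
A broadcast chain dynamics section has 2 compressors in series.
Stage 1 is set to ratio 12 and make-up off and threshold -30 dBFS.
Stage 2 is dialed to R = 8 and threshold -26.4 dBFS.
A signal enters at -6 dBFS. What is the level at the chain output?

-28 dBFS

Stage 1: overshoot 24 dB → 24/12 = 2 dB → -28 dBFS.
Stage 2: -28 dBFS is at or below the -26.4 dBFS threshold — no compression; output -28 dBFS.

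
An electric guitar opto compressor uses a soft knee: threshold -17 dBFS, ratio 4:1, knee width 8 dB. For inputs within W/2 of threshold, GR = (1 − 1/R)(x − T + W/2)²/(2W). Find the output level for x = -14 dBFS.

-16.296875 dBFS

x − T + W/2 = -14 − (-17) + 4 = 7.
GR = (1 − 1/4) × 7² / 16 = 0.75 × 49 / 16 = 2.296875 dB.
Output = -14 − 2.296875 = -16.296875 dBFS.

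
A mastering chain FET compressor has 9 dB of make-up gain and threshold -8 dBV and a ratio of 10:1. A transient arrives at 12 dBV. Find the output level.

12 dBV sits 20 dB over threshold.
At 10:1 the overshoot is divided by 10, leaving 2 dB above threshold.
Output = -8 + 2 = -6 dBV; make-up adds 9 dB, giving 3 dBV.

3 dBV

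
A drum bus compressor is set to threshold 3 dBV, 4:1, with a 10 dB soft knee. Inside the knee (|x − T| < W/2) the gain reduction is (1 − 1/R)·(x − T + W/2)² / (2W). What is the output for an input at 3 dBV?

2.0625 dBV

x − T + W/2 = 3 − 3 + 5 = 5.
GR = (1 − 1/4) × 5² / 20 = 0.75 × 25 / 20 = 0.9375 dB.
Output = 3 − 0.9375 = 2.0625 dBV.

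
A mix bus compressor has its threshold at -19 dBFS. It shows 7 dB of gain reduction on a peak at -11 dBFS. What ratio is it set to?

Input overshoot = -11 − (-19) = 8 dB.
Output overshoot = 8 − 7 = 1 dB.
Ratio = input overshoot / output overshoot = 8 / 1 = 8.

8:1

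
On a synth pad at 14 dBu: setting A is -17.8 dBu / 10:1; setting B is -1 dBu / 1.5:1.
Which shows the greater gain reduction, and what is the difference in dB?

A: overshoot 31.8 dB → output overshoot 3.18 dB → GR 28.62 dB.
B: overshoot 15 dB → output overshoot 10 dB → GR 5 dB.
A reduces 23.62 dB more.

A, by 23.62 dB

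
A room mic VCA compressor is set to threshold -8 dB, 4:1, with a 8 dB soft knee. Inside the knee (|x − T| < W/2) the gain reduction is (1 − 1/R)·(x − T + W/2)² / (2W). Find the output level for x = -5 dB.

x − T + W/2 = -5 − (-8) + 4 = 7.
GR = (1 − 1/4) × 7² / 16 = 0.75 × 49 / 16 = 2.296875 dB.
Output = -5 − 2.296875 = -7.296875 dB.

-7.296875 dB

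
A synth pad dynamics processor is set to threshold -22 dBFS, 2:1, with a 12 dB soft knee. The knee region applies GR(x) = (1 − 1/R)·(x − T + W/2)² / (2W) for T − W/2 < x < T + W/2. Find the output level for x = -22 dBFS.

x − T + W/2 = -22 − (-22) + 6 = 6.
GR = (1 − 1/2) × 6² / 24 = 0.5 × 36 / 24 = 0.75 dB.
Output = -22 − 0.75 = -22.75 dBFS.

-22.75 dBFS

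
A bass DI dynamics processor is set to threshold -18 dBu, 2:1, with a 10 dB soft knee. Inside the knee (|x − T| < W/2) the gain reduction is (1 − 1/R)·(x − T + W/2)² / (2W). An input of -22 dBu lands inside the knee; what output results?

x − T + W/2 = -22 − (-18) + 5 = 1.
GR = (1 − 1/2) × 1² / 20 = 0.5 × 1 / 20 = 0.025 dB.
Output = -22 − 0.025 = -22.025 dBu.

-22.025 dBu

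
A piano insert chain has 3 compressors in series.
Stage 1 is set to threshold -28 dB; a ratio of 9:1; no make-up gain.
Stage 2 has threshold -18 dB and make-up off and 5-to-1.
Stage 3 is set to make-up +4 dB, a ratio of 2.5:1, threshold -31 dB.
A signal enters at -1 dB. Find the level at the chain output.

-24.6 dB

Stage 1: overshoot 27 dB → 27/9 = 3 dB → -25 dB.
Stage 2: -25 dB ≤ -18 dB, so stage 2 doesn't engage; output -25 dB.
Stage 3: 6 dB above -31 dB, reduced 2.5:1 to 2.4 dB above → -28.6 dB; +4 dB make-up → -24.6 dB.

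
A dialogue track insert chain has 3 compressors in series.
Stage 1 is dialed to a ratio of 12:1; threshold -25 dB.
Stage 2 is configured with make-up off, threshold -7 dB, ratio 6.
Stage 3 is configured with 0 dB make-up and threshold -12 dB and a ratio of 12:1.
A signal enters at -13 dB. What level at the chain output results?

Stage 1: 12 dB above -25 dB, reduced 12:1 to 1 dB above → -24 dB.
Stage 2: below threshold (-24 ≤ -7); passes unchanged; output -24 dB.
Stage 3: below threshold (-24 ≤ -12); passes unchanged; output -24 dB.

-24 dB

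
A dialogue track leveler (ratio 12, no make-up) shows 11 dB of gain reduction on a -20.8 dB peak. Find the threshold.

Gain reduction = -20.8 − (-31.8) = 11 dB; output overshoot = GR / (R − 1) = 11 / 11 = 1 dB.
Threshold = output − output overshoot = -31.8 − 1 = -32.8 dB.

-32.8 dB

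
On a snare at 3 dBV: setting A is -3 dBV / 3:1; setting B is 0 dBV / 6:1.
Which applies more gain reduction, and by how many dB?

A, by 1.5 dB

A: GR = 6 − 6/3 = 4 dB.
B: GR = 3 − 3/6 = 2.5 dB.
A reduces 1.5 dB more.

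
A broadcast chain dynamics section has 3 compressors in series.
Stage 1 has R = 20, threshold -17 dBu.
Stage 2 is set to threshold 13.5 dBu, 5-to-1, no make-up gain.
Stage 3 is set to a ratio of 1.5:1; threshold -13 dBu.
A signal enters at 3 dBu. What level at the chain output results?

Stage 1: overshoot 20 dB → 20/20 = 1 dB → -16 dBu.
Stage 2: -16 dBu is at or below the 13.5 dBu threshold — no compression; output -16 dBu.
Stage 3: -16 dBu is at or below the -13 dBu threshold — no compression; output -16 dBu.

-16 dBu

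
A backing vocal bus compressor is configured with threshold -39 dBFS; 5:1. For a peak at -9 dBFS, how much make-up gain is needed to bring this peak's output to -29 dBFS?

4 dB

Overshoot 30 dB → 30/5 = 6 dB after compression, so the compressed level is -39 + 6 = -33 dBFS.
Make-up = target − compressed = -29 − (-33) = 4 dB.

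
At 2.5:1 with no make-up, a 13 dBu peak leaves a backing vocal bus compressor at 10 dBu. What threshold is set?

Input is 5 dB above T (since output overshoot × R = input overshoot: (10 − T)·2.5 = 13 − T gives T = 8 dBu).
Check: 8 + (13 − 8)/2.5 = 8 + 2 = 10 dBu. ✓

8 dBu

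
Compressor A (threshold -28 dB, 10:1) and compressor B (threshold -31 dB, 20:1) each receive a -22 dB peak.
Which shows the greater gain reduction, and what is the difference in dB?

A: 6 dB over, compressed to 0.6 dB over, so 5.4 dB of GR.
B: 9 dB over, compressed to 0.45 dB over, so 8.55 dB of GR.
B applies 3.15 dB more gain reduction.

B, by 3.15 dB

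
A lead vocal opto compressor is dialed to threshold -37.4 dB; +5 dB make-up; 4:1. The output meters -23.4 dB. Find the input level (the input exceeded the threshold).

Stripping the +5 dB make-up gives -28.4 dB at the gain stage.
Post-compression overshoot = -28.4 − (-37.4) = 9 dB.
Before 4:1 compression the overshoot was 9 × 4 = 36 dB, so input = -37.4 + 36 = -1.4 dB.

-1.4 dB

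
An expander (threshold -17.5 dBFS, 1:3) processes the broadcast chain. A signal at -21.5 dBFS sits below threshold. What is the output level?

The input is 4 dB below the -17.5 dBFS threshold.
A 1:3 expander multiplies undershoot by 3: 4 × 3 = 12 dB below threshold.
Output = -17.5 − 12 = -29.5 dBFS.

-29.5 dBFS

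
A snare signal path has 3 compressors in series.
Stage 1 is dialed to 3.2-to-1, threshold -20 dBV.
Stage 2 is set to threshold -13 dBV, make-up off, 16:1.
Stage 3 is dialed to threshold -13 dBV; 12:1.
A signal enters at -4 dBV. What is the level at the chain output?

-15 dBV

Stage 1: 16 dB above -20 dBV, reduced 3.2:1 to 5 dB above → -15 dBV.
Stage 2: below threshold (-15 ≤ -13); passes unchanged; output -15 dBV.
Stage 3: -15 dBV is at or below the -13 dBV threshold — no compression; output -15 dBV.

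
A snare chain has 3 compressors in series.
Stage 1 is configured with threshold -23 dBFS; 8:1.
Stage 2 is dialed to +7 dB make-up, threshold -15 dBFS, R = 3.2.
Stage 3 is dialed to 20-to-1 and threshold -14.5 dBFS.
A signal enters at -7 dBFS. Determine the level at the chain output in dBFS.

Stage 1: 16 dB above -23 dBFS, reduced 8:1 to 2 dB above → -21 dBFS.
Stage 2: -21 dBFS is at or below the -15 dBFS threshold — no compression; make-up brings it to -14 dBFS.
Stage 3: overshoot 0.5 dB → 0.5/20 = 0.025 dB → -14.475 dBFS.

-14.475 dBFS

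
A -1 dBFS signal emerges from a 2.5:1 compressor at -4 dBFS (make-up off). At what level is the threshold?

-6 dBFS

Input is 5 dB above T (since output overshoot × R = input overshoot: (-4 − T)·2.5 = -1 − T gives T = -6 dBFS).
Check: -6 + (-1 − (-6))/2.5 = -6 + 2 = -4 dBFS. ✓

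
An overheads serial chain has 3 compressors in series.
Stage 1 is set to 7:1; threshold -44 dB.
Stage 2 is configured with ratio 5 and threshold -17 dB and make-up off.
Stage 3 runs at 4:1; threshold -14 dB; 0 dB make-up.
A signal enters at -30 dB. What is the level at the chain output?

Stage 1: overshoot 14 dB → 14/7 = 2 dB → -42 dB.
Stage 2: -42 dB is at or below the -17 dB threshold — no compression; output -42 dB.
Stage 3: -42 dB ≤ -14 dB, so stage 3 doesn't engage; output -42 dB.

-42 dB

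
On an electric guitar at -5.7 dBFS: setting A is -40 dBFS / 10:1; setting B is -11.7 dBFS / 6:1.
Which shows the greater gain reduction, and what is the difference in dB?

A, by 25.87 dB

A: GR = 34.3 − 34.3/10 = 30.87 dB.
B: GR = 6 − 6/6 = 5 dB.
A applies 25.87 dB more gain reduction.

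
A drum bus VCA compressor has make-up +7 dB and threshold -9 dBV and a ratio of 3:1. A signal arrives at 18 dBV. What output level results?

The input is 27 dB above the -9 dBV threshold.
The 27 dB excess becomes 9 dB after 3:1 reduction.
So the level is -9 + 9 = 0 dBV; make-up adds 7 dB, giving 7 dBV.

7 dBV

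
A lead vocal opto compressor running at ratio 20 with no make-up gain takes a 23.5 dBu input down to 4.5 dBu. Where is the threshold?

3.5 dBu

Let T be the threshold. Output overshoot = (input overshoot)/R, so 4.5 − T = (23.5 − T)/20.
20·(4.5 − T) = 23.5 − T → 19·T = 90 − 23.5 = 66.5.
T = 66.5/19 = 3.5 dBu.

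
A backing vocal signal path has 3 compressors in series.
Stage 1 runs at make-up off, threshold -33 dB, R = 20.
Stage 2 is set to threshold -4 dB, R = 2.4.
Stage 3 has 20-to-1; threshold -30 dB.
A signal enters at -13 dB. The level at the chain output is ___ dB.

Stage 1: 20 dB above -33 dB, reduced 20:1 to 1 dB above → -32 dB.
Stage 2: -32 dB is at or below the -4 dB threshold — no compression; output -32 dB.
Stage 3: below threshold (-32 ≤ -30); passes unchanged; output -32 dB.

-32 dB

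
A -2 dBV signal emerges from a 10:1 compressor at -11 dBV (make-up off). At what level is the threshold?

Input is 10 dB above T (since output overshoot × R = input overshoot: (-11 − T)·10 = -2 − T gives T = -12 dBV).
Check: -12 + (-2 − (-12))/10 = -12 + 1 = -11 dBV. ✓

-12 dBV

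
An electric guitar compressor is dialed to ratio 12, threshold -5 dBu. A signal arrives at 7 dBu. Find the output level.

-4 dBu

The input is 12 dB above the -5 dBu threshold.
12:1 compression reduces that to 12/12 = 1 dB over.
So the level is -5 + 1 = -4 dBu.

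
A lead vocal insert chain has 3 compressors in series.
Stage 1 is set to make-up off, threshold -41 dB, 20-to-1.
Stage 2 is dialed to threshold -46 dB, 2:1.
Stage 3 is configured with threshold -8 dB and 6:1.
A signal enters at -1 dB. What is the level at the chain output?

Stage 1: -1 dB is 40 dB over -41 dB; at 20:1 that becomes 2 dB over, giving -39 dB.
Stage 2: -39 dB is 7 dB over -46 dB; at 2:1 that becomes 3.5 dB over, giving -42.5 dB.
Stage 3: -42.5 dB is at or below the -8 dB threshold — no compression; output -42.5 dB.

-42.5 dB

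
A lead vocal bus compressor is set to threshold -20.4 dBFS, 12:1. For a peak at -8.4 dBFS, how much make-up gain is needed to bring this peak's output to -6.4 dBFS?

13 dB

The peak compresses to -20.4 + 12/12 = -19.4 dBFS.
To reach -6.4 dBFS requires -6.4 − (-19.4) = 13 dB of make-up.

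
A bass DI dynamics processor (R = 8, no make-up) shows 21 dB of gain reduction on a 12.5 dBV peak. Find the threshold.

Let T be the threshold. Output overshoot = (input overshoot)/R, so -8.5 − T = (12.5 − T)/8.
8·(-8.5 − T) = 12.5 − T → 7·T = -68 − 12.5 = -80.5.
T = -80.5/7 = -11.5 dBV.

-11.5 dBV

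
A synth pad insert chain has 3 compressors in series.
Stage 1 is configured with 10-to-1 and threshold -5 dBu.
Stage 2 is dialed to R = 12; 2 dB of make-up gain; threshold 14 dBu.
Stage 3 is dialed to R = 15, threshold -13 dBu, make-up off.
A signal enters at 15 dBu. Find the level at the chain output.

Stage 1: overshoot 20 dB → 20/10 = 2 dB → -3 dBu.
Stage 2: -3 dBu ≤ 14 dBu, so stage 2 doesn't engage; make-up brings it to -1 dBu.
Stage 3: -1 dBu is 12 dB over -13 dBu; at 15:1 that becomes 0.8 dB over, giving -12.2 dBu.

-12.2 dBu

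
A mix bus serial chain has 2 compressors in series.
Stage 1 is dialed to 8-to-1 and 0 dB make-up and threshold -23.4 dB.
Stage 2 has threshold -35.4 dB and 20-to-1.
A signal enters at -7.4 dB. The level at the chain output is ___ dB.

-34.7 dB

Stage 1: 16 dB above -23.4 dB, reduced 8:1 to 2 dB above → -21.4 dB.
Stage 2: -21.4 dB is 14 dB over -35.4 dB; at 20:1 that becomes 0.7 dB over, giving -34.7 dB.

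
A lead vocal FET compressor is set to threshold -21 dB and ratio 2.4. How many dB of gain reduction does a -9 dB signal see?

-9 dB exceeds the threshold by 12 dB.
A 2.4:1 ratio leaves 5 dB of that excess.
GR = overshoot in − overshoot out = 12 − 5 = 7 dB.

7 dB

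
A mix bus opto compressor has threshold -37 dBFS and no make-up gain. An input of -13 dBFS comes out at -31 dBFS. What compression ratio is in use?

4:1

Input overshoot = -13 − (-37) = 24 dB; output overshoot = -31 − (-37) = 6 dB.
Ratio = 24 / 6 = 4.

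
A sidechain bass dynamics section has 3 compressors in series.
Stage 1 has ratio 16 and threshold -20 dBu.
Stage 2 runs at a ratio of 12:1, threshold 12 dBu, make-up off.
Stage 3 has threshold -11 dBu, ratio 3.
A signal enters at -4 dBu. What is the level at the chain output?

Stage 1: overshoot 16 dB → 16/16 = 1 dB → -19 dBu.
Stage 2: below threshold (-19 ≤ 12); passes unchanged; output -19 dBu.
Stage 3: -19 dBu ≤ -11 dBu, so stage 3 doesn't engage; output -19 dBu.

-19 dBu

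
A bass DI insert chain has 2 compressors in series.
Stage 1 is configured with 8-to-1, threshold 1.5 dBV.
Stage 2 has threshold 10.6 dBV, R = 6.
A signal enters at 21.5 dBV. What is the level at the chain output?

Stage 1: 20 dB above 1.5 dBV, reduced 8:1 to 2.5 dB above → 4 dBV.
Stage 2: below threshold (4 ≤ 10.6); passes unchanged; output 4 dBV.

4 dBV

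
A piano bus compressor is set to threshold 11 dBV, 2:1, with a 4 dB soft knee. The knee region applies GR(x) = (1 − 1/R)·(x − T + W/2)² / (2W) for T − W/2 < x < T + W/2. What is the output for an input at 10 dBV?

9.9375 dBV

x − T + W/2 = 10 − 11 + 2 = 1.
GR = (1 − 1/2) × 1² / 8 = 0.5 × 1 / 8 = 0.0625 dB.
Output = 10 − 0.0625 = 9.9375 dBV.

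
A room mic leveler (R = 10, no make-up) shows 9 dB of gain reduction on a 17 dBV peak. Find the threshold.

7 dBV

Input is 10 dB above T (since output overshoot × R = input overshoot: (8 − T)·10 = 17 − T gives T = 7 dBV).
Check: 7 + (17 − 7)/10 = 7 + 1 = 8 dBV. ✓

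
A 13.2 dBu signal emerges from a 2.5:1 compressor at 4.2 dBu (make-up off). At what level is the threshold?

-1.8 dBu

Let T be the threshold. Output overshoot = (input overshoot)/R, so 4.2 − T = (13.2 − T)/2.5.
2.5·(4.2 − T) = 13.2 − T → 1.5·T = 10.5 − 13.2 = -2.7.
T = -2.7/1.5 = -1.8 dBu.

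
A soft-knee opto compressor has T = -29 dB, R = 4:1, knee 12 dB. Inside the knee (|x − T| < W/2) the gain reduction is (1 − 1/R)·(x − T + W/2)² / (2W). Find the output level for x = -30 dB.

x − T + W/2 = -30 − (-29) + 6 = 5.
GR = (1 − 1/4) × 5² / 24 = 0.75 × 25 / 24 = 0.78125 dB.
Output = -30 − 0.78125 = -30.78125 dB.

-30.78125 dB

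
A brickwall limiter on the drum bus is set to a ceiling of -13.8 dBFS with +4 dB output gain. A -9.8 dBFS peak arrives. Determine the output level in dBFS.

-9.8 dBFS

At ∞:1, everything above -13.8 dBFS is held at the ceiling.
Output gain then adds 4 dB: -13.8 + 4 = -9.8 dBFS.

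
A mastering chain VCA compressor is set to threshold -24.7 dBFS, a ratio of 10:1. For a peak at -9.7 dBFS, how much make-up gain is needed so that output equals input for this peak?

Without make-up, output = threshold + overshoot/10 = -24.7 + 1.5 = -23.2 dBFS.
Gap to target: 13.5 dB.

13.5 dB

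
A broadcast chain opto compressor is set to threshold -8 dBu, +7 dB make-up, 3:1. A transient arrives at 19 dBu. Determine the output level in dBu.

The input is 27 dB above the -8 dBu threshold.
At 3:1 the overshoot is divided by 3, leaving 9 dB above threshold.
That puts the output at 1 dBu; make-up adds 7 dB, giving 8 dBu.

8 dBu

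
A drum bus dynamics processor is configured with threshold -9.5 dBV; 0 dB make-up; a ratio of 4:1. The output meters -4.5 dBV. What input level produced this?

That's 5 dB above the -9.5 dBV threshold.
Undo the ratio: input overshoot = 5 × 4 = 20 dB, giving input = 10.5 dBV.

10.5 dBV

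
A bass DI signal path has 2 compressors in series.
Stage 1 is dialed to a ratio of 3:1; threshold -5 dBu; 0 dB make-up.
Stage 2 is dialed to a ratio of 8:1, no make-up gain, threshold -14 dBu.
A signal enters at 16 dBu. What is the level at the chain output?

-12 dBu

Stage 1: 21 dB above -5 dBu, reduced 3:1 to 7 dB above → 2 dBu.
Stage 2: 2 dBu is 16 dB over -14 dBu; at 8:1 that becomes 2 dB over, giving -12 dBu.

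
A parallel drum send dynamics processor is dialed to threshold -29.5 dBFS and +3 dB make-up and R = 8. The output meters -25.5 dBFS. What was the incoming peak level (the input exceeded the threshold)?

Before make-up, the level was -25.5 − 3 = -28.5 dBFS.
The compressed level sits -28.5 − (-29.5) = 1 dB over threshold.
Input overshoot = R × output overshoot = 8 dB → input = -29.5 + 8 = -21.5 dBFS.

-21.5 dBFS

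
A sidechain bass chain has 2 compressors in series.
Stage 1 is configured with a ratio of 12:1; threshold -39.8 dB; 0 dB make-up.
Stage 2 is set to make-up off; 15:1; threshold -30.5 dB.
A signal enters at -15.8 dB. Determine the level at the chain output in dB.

Stage 1: overshoot 24 dB → 24/12 = 2 dB → -37.8 dB.
Stage 2: -37.8 dB ≤ -30.5 dB, so stage 2 doesn't engage; output -37.8 dB.

-37.8 dB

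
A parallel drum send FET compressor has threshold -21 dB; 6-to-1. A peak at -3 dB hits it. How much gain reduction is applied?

15 dB

The signal is 18 dB above threshold.
At 6:1, output sits 18/6 = 3 dB above threshold.
So the signal is attenuated by 18 − 3 = 15 dB.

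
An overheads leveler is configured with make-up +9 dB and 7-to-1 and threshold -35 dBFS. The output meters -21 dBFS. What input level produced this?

Remove make-up: -21 − 9 = -30 dBFS.
The compressed level sits -30 − (-35) = 5 dB over threshold.
Input overshoot = R × output overshoot = 35 dB → input = -35 + 35 = 0 dBFS.

0 dBFS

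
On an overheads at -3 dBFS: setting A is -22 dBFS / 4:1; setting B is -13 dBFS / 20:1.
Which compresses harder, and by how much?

A: overshoot 19 dB → output overshoot 4.75 dB → GR 14.25 dB.
B: overshoot 10 dB → output overshoot 0.5 dB → GR 9.5 dB.
Difference: 4.75 dB in favour of A.

A, by 4.75 dB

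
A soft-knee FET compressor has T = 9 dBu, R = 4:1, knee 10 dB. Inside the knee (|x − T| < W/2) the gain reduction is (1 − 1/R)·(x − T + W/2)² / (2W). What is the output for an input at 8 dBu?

x − T + W/2 = 8 − 9 + 5 = 4.
GR = (1 − 1/4) × 4² / 20 = 0.75 × 16 / 20 = 0.6 dB.
Output = 8 − 0.6 = 7.4 dBu.

7.4 dBu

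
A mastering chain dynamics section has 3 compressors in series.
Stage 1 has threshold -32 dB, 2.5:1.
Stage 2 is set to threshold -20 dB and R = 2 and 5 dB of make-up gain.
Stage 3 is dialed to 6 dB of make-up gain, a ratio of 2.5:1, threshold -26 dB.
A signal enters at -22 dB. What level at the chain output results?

Stage 1: 10 dB above -32 dB, reduced 2.5:1 to 4 dB above → -28 dB.
Stage 2: -28 dB ≤ -20 dB, so stage 2 doesn't engage; make-up brings it to -23 dB.
Stage 3: overshoot 3 dB → 3/2.5 = 1.2 dB → -24.8 dB; +6 dB make-up → -18.8 dB.

-18.8 dB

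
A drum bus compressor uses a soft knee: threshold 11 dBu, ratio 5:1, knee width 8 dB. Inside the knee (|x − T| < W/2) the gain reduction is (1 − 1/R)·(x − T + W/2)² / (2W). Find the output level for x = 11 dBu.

x − T + W/2 = 11 − 11 + 4 = 4.
GR = (1 − 1/5) × 4² / 16 = 0.8 × 16 / 16 = 0.8 dB.
Output = 11 − 0.8 = 10.2 dBu.

10.2 dBu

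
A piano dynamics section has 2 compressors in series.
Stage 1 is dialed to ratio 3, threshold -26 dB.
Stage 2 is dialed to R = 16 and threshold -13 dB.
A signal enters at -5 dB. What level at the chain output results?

-19 dB

Stage 1: 21 dB above -26 dB, reduced 3:1 to 7 dB above → -19 dB.
Stage 2: -19 dB is at or below the -13 dB threshold — no compression; output -19 dB.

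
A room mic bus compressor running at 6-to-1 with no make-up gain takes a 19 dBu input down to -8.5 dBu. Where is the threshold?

-14 dBu

Gain reduction = 19 − (-8.5) = 27.5 dB; output overshoot = GR / (R − 1) = 27.5 / 5 = 5.5 dB.
Threshold = output − output overshoot = -8.5 − 5.5 = -14 dBu.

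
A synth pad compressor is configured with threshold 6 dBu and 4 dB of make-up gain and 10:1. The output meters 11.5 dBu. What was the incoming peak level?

21 dBu

Remove make-up: 11.5 − 4 = 7.5 dBu.
Post-compression overshoot = 7.5 − 6 = 1.5 dB.
Undo the ratio: input overshoot = 1.5 × 10 = 15 dB, giving input = 21 dBu.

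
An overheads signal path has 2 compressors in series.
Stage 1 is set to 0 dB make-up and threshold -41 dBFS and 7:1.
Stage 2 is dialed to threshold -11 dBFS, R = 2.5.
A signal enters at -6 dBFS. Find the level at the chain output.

-36 dBFS

Stage 1: overshoot 35 dB → 35/7 = 5 dB → -36 dBFS.
Stage 2: -36 dBFS ≤ -11 dBFS, so stage 2 doesn't engage; output -36 dBFS.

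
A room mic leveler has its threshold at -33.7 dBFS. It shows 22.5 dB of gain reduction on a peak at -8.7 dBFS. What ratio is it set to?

Input overshoot = -8.7 − (-33.7) = 25 dB.
Output overshoot = 25 − 22.5 = 2.5 dB.
Ratio = input overshoot / output overshoot = 25 / 2.5 = 10.

10:1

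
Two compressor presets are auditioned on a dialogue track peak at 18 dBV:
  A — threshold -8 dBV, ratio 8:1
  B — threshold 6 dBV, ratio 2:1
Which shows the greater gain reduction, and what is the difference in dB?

A: overshoot 26 dB → output overshoot 3.25 dB → GR 22.75 dB.
B: overshoot 12 dB → output overshoot 6 dB → GR 6 dB.
A applies 16.75 dB more gain reduction.

A, by 16.75 dB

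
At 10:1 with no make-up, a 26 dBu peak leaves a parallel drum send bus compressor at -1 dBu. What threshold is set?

Input is 30 dB above T (since output overshoot × R = input overshoot: (-1 − T)·10 = 26 − T gives T = -4 dBu).
Check: -4 + (26 − (-4))/10 = -4 + 3 = -1 dBu. ✓

-4 dBu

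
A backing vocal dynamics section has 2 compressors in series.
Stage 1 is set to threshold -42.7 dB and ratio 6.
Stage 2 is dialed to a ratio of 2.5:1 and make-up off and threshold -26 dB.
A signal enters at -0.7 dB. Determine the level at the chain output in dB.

-35.7 dB

Stage 1: -0.7 dB is 42 dB over -42.7 dB; at 6:1 that becomes 7 dB over, giving -35.7 dB.
Stage 2: -35.7 dB is at or below the -26 dB threshold — no compression; output -35.7 dB.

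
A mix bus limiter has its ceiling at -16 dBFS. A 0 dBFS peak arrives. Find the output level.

-16 dBFS

At ∞:1, everything above -16 dBFS is held at the ceiling.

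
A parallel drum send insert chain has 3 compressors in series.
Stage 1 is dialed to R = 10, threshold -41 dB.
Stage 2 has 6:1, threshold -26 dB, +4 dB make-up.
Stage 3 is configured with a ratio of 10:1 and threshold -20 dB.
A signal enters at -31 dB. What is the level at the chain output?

-36 dB

Stage 1: 10 dB above -41 dB, reduced 10:1 to 1 dB above → -40 dB.
Stage 2: below threshold (-40 ≤ -26); passes unchanged; make-up brings it to -36 dB.
Stage 3: -36 dB ≤ -20 dB, so stage 3 doesn't engage; output -36 dB.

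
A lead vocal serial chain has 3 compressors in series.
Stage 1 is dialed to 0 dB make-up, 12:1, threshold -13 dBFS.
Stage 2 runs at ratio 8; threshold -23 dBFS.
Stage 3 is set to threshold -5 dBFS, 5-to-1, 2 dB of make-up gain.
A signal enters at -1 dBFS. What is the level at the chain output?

-19.625 dBFS

Stage 1: -1 dBFS is 12 dB over -13 dBFS; at 12:1 that becomes 1 dB over, giving -12 dBFS.
Stage 2: -12 dBFS is 11 dB over -23 dBFS; at 8:1 that becomes 1.375 dB over, giving -21.625 dBFS.
Stage 3: -21.625 dBFS is at or below the -5 dBFS threshold — no compression; make-up brings it to -19.625 dBFS.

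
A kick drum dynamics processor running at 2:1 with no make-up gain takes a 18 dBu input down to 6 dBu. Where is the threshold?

-6 dBu

Let T be the threshold. Output overshoot = (input overshoot)/R, so 6 − T = (18 − T)/2.
2·(6 − T) = 18 − T → 1·T = 12 − 18 = -6.
T = -6/1 = -6 dBu.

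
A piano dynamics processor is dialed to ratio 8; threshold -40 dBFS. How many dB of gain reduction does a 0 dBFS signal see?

Overshoot = 0 − (-40) = 40 dB.
A 8:1 ratio leaves 5 dB of that excess.
Gain reduction = 40 − 5 = 35 dB.

35 dB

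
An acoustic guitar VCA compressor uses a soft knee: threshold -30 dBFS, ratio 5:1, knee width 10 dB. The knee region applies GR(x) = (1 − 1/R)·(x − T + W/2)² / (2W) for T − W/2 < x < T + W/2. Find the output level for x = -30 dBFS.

x − T + W/2 = -30 − (-30) + 5 = 5.
GR = (1 − 1/5) × 5² / 20 = 0.8 × 25 / 20 = 1 dB.
Output = -30 − 1 = -31 dBFS.

-31 dBFS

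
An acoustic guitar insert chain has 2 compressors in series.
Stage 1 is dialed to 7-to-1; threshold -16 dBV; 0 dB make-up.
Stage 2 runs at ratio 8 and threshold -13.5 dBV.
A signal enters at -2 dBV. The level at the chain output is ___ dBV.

-14 dBV

Stage 1: -2 dBV is 14 dB over -16 dBV; at 7:1 that becomes 2 dB over, giving -14 dBV.
Stage 2: -14 dBV ≤ -13.5 dBV, so stage 2 doesn't engage; output -14 dBV.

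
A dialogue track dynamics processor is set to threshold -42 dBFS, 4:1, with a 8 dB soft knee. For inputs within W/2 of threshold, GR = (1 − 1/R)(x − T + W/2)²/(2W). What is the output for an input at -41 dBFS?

x − T + W/2 = -41 − (-42) + 4 = 5.
GR = (1 − 1/4) × 5² / 16 = 0.75 × 25 / 16 = 1.171875 dB.
Output = -41 − 1.171875 = -42.171875 dBFS.

-42.171875 dBFS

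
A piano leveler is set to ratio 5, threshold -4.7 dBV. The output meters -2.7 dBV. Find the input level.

5.3 dBV

Post-compression overshoot = -2.7 − (-4.7) = 2 dB.
Input overshoot = R × output overshoot = 10 dB → input = -4.7 + 10 = 5.3 dBV.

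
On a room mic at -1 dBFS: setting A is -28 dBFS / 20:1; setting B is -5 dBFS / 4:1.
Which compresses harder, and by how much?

A, by 22.65 dB

A: 27 dB over, compressed to 1.35 dB over, so 25.65 dB of GR.
B: 4 dB over, compressed to 1 dB over, so 3 dB of GR.
Difference: 22.65 dB in favour of A.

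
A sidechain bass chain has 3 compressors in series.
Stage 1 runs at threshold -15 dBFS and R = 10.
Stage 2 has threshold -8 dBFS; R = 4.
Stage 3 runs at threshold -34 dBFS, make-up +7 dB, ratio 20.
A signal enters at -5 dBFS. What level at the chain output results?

Stage 1: 10 dB above -15 dBFS, reduced 10:1 to 1 dB above → -14 dBFS.
Stage 2: -14 dBFS ≤ -8 dBFS, so stage 2 doesn't engage; output -14 dBFS.
Stage 3: overshoot 20 dB → 20/20 = 1 dB → -33 dBFS; +7 dB make-up → -26 dBFS.

-26 dBFS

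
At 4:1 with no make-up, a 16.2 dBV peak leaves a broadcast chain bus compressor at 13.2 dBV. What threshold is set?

12.2 dBV

Input is 4 dB above T (since output overshoot × R = input overshoot: (13.2 − T)·4 = 16.2 − T gives T = 12.2 dBV).
Check: 12.2 + (16.2 − 12.2)/4 = 12.2 + 1 = 13.2 dBV. ✓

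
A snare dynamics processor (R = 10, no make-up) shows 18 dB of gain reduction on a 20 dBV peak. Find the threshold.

0 dBV

Gain reduction = 20 − 2 = 18 dB; output overshoot = GR / (R − 1) = 18 / 9 = 2 dB.
Threshold = output − output overshoot = 2 − 2 = 0 dBV.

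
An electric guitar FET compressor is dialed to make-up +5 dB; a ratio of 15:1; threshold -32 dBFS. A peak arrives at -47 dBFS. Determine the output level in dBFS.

-47 dBFS is 15 dB below the -32 dBFS threshold, so no gain reduction is applied.
Make-up gain adds 5 dB: -47 + 5 = -42 dBFS.

-42 dBFS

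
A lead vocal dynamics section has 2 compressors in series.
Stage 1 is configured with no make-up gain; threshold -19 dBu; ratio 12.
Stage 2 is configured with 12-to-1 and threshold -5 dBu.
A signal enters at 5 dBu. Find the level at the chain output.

-17 dBu

Stage 1: overshoot 24 dB → 24/12 = 2 dB → -17 dBu.
Stage 2: -17 dBu is at or below the -5 dBu threshold — no compression; output -17 dBu.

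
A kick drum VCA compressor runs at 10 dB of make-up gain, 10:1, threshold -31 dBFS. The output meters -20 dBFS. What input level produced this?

Stripping the +10 dB make-up gives -30 dBFS at the gain stage.
That's 1 dB above the -31 dBFS threshold.
Before 10:1 compression the overshoot was 1 × 10 = 10 dB, so input = -31 + 10 = -21 dBFS.

-21 dBFS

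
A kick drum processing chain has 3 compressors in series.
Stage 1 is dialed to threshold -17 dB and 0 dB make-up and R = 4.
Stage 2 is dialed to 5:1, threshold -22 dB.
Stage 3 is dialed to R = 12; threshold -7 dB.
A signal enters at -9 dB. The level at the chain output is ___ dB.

Stage 1: 8 dB above -17 dB, reduced 4:1 to 2 dB above → -15 dB.
Stage 2: 7 dB above -22 dB, reduced 5:1 to 1.4 dB above → -20.6 dB.
Stage 3: below threshold (-20.6 ≤ -7); passes unchanged; output -20.6 dB.

-20.6 dB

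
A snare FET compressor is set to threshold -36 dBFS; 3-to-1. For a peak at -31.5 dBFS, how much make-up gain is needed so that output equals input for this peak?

Without make-up, output = threshold + overshoot/3 = -36 + 1.5 = -34.5 dBFS.
Gap to target: 3 dB.

3 dB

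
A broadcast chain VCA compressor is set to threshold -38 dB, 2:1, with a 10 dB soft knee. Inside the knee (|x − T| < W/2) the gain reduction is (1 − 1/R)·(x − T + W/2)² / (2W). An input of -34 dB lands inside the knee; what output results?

x − T + W/2 = -34 − (-38) + 5 = 9.
GR = (1 − 1/2) × 9² / 20 = 0.5 × 81 / 20 = 2.025 dB.
Output = -34 − 2.025 = -36.025 dB.

-36.025 dB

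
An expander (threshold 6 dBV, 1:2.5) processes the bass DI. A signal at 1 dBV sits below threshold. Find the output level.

-6.5 dBV

The input is 5 dB below the 6 dBV threshold.
A 1:2.5 expander multiplies undershoot by 2.5: 5 × 2.5 = 12.5 dB below threshold.
Output = 6 − 12.5 = -6.5 dBV.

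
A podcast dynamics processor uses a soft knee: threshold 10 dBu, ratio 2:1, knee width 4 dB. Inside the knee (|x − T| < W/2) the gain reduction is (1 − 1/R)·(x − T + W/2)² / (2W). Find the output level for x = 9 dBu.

8.9375 dBu

x − T + W/2 = 9 − 10 + 2 = 1.
GR = (1 − 1/2) × 1² / 8 = 0.5 × 1 / 8 = 0.0625 dB.
Output = 9 − 0.0625 = 8.9375 dBu.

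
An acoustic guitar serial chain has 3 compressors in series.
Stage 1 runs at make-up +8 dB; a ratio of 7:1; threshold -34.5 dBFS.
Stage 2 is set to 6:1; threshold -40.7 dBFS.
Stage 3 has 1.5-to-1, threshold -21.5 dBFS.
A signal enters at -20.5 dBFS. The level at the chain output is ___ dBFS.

Stage 1: 14 dB above -34.5 dBFS, reduced 7:1 to 2 dB above → -32.5 dBFS; +8 dB make-up → -24.5 dBFS.
Stage 2: 16.2 dB above -40.7 dBFS, reduced 6:1 to 2.7 dB above → -38 dBFS.
Stage 3: -38 dBFS is at or below the -21.5 dBFS threshold — no compression; output -38 dBFS.

-38 dBFS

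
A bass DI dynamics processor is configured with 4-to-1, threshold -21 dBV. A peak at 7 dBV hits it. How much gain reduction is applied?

7 dBV exceeds the threshold by 28 dB.
After 4:1 compression the overshoot becomes 28/4 = 7 dB.
GR = overshoot in − overshoot out = 28 − 7 = 21 dB.

21 dB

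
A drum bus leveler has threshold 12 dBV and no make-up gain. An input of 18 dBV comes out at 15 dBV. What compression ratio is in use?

2:1

Input overshoot = 18 − 12 = 6 dB; output overshoot = 15 − 12 = 3 dB.
Ratio = 6 / 3 = 2.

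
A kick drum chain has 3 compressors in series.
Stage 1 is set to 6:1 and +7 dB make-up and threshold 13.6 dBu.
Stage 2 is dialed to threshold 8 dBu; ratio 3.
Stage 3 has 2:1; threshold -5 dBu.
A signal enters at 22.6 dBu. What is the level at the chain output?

3.85 dBu

Stage 1: 9 dB above 13.6 dBu, reduced 6:1 to 1.5 dB above → 15.1 dBu; +7 dB make-up → 22.1 dBu.
Stage 2: overshoot 14.1 dB → 14.1/3 = 4.7 dB → 12.7 dBu.
Stage 3: 17.7 dB above -5 dBu, reduced 2:1 to 8.85 dB above → 3.85 dBu.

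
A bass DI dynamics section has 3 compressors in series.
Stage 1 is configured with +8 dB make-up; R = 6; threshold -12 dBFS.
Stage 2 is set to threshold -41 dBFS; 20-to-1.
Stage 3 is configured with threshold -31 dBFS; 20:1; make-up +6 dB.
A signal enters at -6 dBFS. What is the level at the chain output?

-33.1 dBFS

Stage 1: 6 dB above -12 dBFS, reduced 6:1 to 1 dB above → -11 dBFS; +8 dB make-up → -3 dBFS.
Stage 2: 38 dB above -41 dBFS, reduced 20:1 to 1.9 dB above → -39.1 dBFS.
Stage 3: below threshold (-39.1 ≤ -31); passes unchanged; make-up brings it to -33.1 dBFS.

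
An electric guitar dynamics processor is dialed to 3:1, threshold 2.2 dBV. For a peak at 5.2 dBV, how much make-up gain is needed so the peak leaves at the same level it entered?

2 dB

Overshoot 3 dB → 3/3 = 1 dB after compression, so the compressed level is 2.2 + 1 = 3.2 dBV.
Make-up = target − compressed = 5.2 − 3.2 = 2 dB.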